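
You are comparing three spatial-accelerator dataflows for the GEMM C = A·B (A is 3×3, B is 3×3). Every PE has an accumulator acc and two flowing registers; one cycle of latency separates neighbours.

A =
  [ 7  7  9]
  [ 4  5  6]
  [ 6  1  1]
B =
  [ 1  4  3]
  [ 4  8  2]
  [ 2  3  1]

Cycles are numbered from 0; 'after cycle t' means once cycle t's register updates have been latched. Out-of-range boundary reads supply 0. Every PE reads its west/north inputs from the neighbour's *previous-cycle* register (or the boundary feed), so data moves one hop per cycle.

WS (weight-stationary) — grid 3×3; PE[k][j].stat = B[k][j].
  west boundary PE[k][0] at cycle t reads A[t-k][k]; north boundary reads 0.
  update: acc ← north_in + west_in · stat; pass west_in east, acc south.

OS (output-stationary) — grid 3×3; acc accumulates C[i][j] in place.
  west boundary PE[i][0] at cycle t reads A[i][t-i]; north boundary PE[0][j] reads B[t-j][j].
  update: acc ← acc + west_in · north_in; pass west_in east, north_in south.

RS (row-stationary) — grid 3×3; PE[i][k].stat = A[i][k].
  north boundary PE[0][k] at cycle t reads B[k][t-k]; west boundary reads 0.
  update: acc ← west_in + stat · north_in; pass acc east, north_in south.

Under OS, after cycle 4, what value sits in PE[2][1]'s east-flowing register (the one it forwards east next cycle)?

OS on a 3×3 grid — tracing PE[2][1] and its feeders:
  cycle 0: PE[1][1] → acc 0, east 0, south 0
  cycle 0: PE[2][0] → acc 0, east 0, south 0
  cycle 0: PE[2][1] → acc 0, east 0, south 0
  cycle 1: PE[1][1] → acc 0, east 0, south 0
  cycle 1: PE[2][0] → acc 0, east 0, south 0
  cycle 1: PE[2][1] → acc 0, east 0, south 0
  cycle 2: PE[1][1] → acc 16, east 4, south 4
  cycle 2: PE[2][0] → acc 6, east 6, south 1
  cycle 2: PE[2][1] → acc 0, east 0, south 0
  cycle 3: PE[1][1] → acc 56, east 5, south 8
  cycle 3: PE[2][0] → acc 10, east 1, south 4
  cycle 3: PE[2][1] → acc 24, east 6, south 4
  cycle 4: PE[1][1] → acc 74, east 6, south 3
  cycle 4: PE[2][0] → acc 12, east 1, south 2
  cycle 4: PE[2][1] → acc 32, east 1, south 8

register = 1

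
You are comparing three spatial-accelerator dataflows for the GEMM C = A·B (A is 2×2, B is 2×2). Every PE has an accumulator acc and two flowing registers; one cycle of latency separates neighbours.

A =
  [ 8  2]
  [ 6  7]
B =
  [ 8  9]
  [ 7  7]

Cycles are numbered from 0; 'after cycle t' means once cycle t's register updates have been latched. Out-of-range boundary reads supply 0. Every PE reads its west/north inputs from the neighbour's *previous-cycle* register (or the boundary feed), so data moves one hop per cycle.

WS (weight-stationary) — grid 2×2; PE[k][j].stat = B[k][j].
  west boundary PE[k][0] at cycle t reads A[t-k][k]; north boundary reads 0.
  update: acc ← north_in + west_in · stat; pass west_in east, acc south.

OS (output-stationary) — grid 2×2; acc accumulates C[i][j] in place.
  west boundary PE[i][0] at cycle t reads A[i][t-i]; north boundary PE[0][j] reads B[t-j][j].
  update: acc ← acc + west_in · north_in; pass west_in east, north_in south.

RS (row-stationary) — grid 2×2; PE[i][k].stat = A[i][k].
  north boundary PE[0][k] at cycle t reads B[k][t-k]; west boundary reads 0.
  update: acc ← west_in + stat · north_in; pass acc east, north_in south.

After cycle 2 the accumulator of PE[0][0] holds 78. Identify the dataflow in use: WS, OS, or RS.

Under WS (2×2), PE[0][0]:
  cycle 0: PE[0][0] → acc 64, east 8, south 64
  cycle 1: PE[0][0] → acc 48, east 6, south 48
  cycle 2: PE[0][0] → acc 0, east 0, south 0
Under OS (2×2), PE[0][0]:
  cycle 0: PE[0][0] → acc 64, east 8, south 8
  cycle 1: PE[0][0] → acc 78, east 2, south 7
  cycle 2: PE[0][0] → acc 78, east 0, south 0
Under RS (2×2), PE[0][0]:
  cycle 0: PE[0][0] → acc 64, east 64, south 8
  cycle 1: PE[0][0] → acc 72, east 72, south 9
  cycle 2: PE[0][0] → acc 0, east 0, south 0

dataflow = OS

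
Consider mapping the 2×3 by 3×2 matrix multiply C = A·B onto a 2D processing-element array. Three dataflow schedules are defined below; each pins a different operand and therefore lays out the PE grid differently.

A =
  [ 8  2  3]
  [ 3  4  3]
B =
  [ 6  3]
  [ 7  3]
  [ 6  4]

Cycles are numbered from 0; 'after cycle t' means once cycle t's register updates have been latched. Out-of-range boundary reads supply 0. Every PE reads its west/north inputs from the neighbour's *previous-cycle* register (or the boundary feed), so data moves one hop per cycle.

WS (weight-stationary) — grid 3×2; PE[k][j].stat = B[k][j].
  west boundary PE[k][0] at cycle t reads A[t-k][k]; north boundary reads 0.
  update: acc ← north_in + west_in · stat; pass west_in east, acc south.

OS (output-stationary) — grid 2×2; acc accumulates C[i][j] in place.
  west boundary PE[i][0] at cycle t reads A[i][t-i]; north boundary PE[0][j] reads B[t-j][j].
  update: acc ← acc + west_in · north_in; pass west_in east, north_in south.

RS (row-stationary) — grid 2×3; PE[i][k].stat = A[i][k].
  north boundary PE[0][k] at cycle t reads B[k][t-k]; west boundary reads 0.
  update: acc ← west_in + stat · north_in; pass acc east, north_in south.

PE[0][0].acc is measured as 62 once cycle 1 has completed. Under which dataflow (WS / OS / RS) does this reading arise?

Under WS (3×2), PE[0][0]:
  @0  [0,0]  acc 48  |  →8  ↓48
  @1  [0,0]  acc 18  |  →3  ↓18
Under OS (2×2), PE[0][0]:
  @0  [0,0]  acc 48  |  →8  ↓6
  @1  [0,0]  acc 62  |  →2  ↓7
Under RS (2×3), PE[0][0]:
  @0  [0,0]  acc 48  |  →48  ↓6
  @1  [0,0]  acc 24  |  →24  ↓3

dataflow = OS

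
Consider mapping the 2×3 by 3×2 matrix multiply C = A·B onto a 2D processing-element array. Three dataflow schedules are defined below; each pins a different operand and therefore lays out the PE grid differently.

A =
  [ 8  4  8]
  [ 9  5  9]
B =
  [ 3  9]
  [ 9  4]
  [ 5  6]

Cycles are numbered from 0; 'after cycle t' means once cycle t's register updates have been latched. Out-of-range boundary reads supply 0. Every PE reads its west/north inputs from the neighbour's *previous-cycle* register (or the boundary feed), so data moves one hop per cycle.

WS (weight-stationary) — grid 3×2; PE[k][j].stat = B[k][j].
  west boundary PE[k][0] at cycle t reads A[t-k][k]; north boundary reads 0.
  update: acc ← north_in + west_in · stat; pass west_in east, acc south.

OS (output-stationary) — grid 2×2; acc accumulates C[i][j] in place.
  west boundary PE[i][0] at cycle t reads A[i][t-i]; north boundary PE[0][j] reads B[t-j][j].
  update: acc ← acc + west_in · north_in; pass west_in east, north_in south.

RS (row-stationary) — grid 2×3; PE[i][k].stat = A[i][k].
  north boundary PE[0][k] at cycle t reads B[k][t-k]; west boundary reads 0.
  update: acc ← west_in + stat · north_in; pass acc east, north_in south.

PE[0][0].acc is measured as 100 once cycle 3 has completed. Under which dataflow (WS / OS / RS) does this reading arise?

WS (3×2 grid), PE[0][0]:
  c0 r0c0: 24 / 8 / 24
  c1 r0c0: 27 / 9 / 27
  c2 r0c0: 0 / 0 / 0
  c3 r0c0: 0 / 0 / 0
OS (2×2 grid), PE[0][0]:
  c0 r0c0: 24 / 8 / 3
  c1 r0c0: 60 / 4 / 9
  c2 r0c0: 100 / 8 / 5
  c3 r0c0: 100 / 0 / 0
RS (2×3 grid), PE[0][0]:
  c0 r0c0: 24 / 24 / 3
  c1 r0c0: 72 / 72 / 9
  c2 r0c0: 0 / 0 / 0
  c3 r0c0: 0 / 0 / 0

dataflow = OS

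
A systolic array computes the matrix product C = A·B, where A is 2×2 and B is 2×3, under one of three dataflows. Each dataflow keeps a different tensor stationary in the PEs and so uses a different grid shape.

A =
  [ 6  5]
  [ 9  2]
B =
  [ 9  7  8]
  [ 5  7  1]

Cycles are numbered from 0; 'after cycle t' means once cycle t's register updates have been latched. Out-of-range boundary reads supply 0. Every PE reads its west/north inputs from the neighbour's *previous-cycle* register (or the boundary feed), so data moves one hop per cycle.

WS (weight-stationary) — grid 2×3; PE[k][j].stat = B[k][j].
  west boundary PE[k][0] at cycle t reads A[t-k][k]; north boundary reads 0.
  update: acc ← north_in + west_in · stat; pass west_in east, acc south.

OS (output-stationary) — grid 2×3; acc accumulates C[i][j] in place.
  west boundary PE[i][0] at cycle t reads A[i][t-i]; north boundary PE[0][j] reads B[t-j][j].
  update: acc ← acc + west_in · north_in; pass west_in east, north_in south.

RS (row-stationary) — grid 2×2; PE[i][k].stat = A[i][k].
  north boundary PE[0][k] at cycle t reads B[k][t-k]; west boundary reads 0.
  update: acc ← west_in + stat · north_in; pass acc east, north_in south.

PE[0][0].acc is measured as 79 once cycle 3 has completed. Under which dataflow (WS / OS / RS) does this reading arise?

WS (2×3 grid), PE[0][0]:
  t=0 PE[0][0]: acc=54 h=6 v=54
  t=1 PE[0][0]: acc=81 h=9 v=81
  t=2 PE[0][0]: acc=0 h=0 v=0
  t=3 PE[0][0]: acc=0 h=0 v=0
OS (2×3 grid), PE[0][0]:
  t=0 PE[0][0]: acc=54 h=6 v=9
  t=1 PE[0][0]: acc=79 h=5 v=5
  t=2 PE[0][0]: acc=79 h=0 v=0
  t=3 PE[0][0]: acc=79 h=0 v=0
RS (2×2 grid), PE[0][0]:
  t=0 PE[0][0]: acc=54 h=54 v=9
  t=1 PE[0][0]: acc=42 h=42 v=7
  t=2 PE[0][0]: acc=48 h=48 v=8
  t=3 PE[0][0]: acc=0 h=0 v=0

dataflow = OS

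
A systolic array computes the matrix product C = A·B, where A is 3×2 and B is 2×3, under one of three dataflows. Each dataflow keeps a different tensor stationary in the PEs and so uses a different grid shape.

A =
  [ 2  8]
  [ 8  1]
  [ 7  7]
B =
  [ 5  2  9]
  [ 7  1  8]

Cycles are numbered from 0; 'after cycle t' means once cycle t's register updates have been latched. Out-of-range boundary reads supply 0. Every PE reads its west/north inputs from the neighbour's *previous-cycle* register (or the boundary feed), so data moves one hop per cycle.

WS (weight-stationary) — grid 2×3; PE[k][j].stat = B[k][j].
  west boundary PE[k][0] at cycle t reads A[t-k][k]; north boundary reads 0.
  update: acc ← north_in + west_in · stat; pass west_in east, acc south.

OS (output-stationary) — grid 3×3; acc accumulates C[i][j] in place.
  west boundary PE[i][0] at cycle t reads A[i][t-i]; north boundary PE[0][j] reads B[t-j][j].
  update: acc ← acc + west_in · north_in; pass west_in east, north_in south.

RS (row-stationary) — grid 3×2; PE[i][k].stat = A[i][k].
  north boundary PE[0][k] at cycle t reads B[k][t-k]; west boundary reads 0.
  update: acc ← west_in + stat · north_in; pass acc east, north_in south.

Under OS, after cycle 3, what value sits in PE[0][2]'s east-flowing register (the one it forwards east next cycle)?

register = 8

OS 3×3: PE[0][2] cycle-by-cycle (with neighbour feeds):
  c0 r0c1: 0 / 0 / 0
  c0 r0c2: 0 / 0 / 0
  c1 r0c1: 4 / 2 / 2
  c1 r0c2: 0 / 0 / 0
  c2 r0c1: 12 / 8 / 1
  c2 r0c2: 18 / 2 / 9
  c3 r0c1: 12 / 0 / 0
  c3 r0c2: 82 / 8 / 8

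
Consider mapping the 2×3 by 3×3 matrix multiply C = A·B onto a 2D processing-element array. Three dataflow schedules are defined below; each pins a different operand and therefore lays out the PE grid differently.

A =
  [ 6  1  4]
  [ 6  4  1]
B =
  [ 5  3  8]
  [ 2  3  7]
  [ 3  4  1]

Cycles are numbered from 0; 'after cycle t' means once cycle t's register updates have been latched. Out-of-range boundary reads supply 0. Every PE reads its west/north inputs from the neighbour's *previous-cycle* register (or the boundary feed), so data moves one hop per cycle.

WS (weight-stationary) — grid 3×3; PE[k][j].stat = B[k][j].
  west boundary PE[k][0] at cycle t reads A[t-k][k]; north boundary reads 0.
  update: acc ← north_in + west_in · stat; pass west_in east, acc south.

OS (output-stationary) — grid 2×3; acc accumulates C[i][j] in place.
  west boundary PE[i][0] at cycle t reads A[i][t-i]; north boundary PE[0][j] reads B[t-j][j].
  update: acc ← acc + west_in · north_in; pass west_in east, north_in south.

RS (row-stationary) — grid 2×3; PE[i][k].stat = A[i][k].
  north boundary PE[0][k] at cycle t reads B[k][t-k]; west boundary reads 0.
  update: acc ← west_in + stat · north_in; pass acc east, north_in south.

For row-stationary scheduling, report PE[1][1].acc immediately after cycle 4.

RS 2×3: PE[1][1] cycle-by-cycle (with neighbour feeds):
  0: (0,1).acc=0  regs=<0,0>
  0: (1,0).acc=0  regs=<0,0>
  0: (1,1).acc=0  regs=<0,0>
  1: (0,1).acc=32  regs=<32,2>
  1: (1,0).acc=30  regs=<30,5>
  1: (1,1).acc=0  regs=<0,0>
  2: (0,1).acc=21  regs=<21,3>
  2: (1,0).acc=18  regs=<18,3>
  2: (1,1).acc=38  regs=<38,2>
  3: (0,1).acc=55  regs=<55,7>
  3: (1,0).acc=48  regs=<48,8>
  3: (1,1).acc=30  regs=<30,3>
  4: (0,1).acc=0  regs=<0,0>
  4: (1,0).acc=0  regs=<0,0>
  4: (1,1).acc=76  regs=<76,7>

PE[1][1].acc = 76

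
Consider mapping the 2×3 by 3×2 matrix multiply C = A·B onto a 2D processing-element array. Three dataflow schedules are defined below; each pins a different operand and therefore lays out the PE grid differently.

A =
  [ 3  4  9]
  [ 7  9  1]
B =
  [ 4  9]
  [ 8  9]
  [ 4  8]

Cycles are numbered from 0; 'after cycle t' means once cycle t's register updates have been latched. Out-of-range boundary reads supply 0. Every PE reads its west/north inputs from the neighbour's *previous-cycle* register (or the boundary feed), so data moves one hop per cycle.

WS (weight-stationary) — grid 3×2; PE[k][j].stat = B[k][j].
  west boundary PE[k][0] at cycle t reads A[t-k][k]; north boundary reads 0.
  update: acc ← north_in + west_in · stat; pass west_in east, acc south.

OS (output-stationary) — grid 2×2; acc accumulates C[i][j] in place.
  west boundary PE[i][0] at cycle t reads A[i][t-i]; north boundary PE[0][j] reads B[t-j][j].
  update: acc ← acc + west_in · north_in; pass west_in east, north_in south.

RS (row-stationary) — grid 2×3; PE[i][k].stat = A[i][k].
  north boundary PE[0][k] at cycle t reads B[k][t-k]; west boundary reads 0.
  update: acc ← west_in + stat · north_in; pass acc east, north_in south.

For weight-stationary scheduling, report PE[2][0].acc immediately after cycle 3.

WS 3×2: PE[2][0] cycle-by-cycle (with neighbour feeds):
  step 0 · PE1,0: acc=0; fwd→0 fwd↓0
  step 0 · PE2,0: acc=0; fwd→0 fwd↓0
  step 1 · PE1,0: acc=44; fwd→4 fwd↓44
  step 1 · PE2,0: acc=0; fwd→0 fwd↓0
  step 2 · PE1,0: acc=100; fwd→9 fwd↓100
  step 2 · PE2,0: acc=80; fwd→9 fwd↓80
  step 3 · PE1,0: acc=0; fwd→0 fwd↓0
  step 3 · PE2,0: acc=104; fwd→1 fwd↓104

PE[2][0].acc = 104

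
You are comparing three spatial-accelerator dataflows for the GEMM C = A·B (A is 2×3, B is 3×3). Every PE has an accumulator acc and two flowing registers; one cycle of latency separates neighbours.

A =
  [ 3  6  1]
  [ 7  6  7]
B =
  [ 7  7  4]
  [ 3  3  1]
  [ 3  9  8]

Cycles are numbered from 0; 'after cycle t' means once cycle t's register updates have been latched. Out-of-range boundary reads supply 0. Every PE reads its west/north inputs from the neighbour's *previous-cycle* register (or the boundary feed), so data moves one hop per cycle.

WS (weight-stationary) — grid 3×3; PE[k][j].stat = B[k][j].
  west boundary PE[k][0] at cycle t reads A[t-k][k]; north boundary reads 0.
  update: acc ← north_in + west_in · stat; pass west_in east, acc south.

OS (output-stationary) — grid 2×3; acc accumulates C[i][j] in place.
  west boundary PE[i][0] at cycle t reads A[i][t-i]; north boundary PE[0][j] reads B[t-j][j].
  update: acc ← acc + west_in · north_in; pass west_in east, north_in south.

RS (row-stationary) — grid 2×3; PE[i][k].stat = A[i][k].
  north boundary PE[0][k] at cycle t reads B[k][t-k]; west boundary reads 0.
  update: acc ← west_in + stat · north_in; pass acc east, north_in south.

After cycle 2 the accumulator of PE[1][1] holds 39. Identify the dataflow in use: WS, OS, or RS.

— WS: 3×3; PE[1][1] trace:
  cycle 0: PE[1][1] → acc 0, east 0, south 0
  cycle 1: PE[1][1] → acc 0, east 0, south 0
  cycle 2: PE[1][1] → acc 39, east 6, south 39
— OS: 2×3; PE[1][1] trace:
  cycle 0: PE[1][1] → acc 0, east 0, south 0
  cycle 1: PE[1][1] → acc 0, east 0, south 0
  cycle 2: PE[1][1] → acc 49, east 7, south 7
— RS: 2×3; PE[1][1] trace:
  cycle 0: PE[1][1] → acc 0, east 0, south 0
  cycle 1: PE[1][1] → acc 0, east 0, south 0
  cycle 2: PE[1][1] → acc 67, east 67, south 3

dataflow = WS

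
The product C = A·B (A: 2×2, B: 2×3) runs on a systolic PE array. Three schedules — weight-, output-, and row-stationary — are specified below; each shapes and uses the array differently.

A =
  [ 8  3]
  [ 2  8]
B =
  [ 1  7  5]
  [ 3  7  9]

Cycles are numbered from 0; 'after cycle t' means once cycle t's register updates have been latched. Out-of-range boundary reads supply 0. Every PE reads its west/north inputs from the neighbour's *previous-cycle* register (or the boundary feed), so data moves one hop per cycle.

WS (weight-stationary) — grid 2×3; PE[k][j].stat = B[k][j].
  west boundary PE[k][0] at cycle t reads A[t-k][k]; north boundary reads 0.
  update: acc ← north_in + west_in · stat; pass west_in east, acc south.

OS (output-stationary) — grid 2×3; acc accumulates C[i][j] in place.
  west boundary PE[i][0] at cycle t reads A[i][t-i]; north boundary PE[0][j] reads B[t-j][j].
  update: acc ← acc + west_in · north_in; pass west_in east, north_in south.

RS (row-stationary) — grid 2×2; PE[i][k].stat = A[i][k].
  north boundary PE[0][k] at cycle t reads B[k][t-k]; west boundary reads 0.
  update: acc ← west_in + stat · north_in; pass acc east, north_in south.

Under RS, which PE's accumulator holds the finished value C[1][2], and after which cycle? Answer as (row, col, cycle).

Under RS, C[1][2] lands at PE[1][1]:
  [0] (1,1) acc=0 (h:0 v:0)
  [1] (1,1) acc=0 (h:0 v:0)
  [2] (1,1) acc=26 (h:26 v:3)
  [3] (1,1) acc=70 (h:70 v:7)
  [4] (1,1) acc=82 (h:82 v:9)

(row, col, cycle) = (1, 1, 4)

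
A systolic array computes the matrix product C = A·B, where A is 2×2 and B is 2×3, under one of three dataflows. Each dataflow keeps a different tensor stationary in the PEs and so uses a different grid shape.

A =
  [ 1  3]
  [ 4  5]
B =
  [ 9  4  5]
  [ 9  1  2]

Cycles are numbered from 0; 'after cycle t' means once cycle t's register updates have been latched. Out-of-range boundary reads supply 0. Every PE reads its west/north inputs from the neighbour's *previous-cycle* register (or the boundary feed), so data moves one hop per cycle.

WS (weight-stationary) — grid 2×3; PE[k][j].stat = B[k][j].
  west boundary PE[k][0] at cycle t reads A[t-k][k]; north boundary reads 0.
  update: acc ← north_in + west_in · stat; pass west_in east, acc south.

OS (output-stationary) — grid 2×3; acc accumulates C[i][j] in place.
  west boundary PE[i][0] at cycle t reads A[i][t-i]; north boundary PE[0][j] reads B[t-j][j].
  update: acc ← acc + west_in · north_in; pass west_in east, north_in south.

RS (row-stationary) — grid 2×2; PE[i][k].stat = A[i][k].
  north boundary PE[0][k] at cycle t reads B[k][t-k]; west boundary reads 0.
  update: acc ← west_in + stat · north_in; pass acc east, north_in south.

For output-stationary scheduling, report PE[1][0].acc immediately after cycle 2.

OS on a 2×3 grid — tracing PE[1][0] and its feeders:
  c0 r0c0: 9 / 1 / 9
  c0 r1c0: 0 / 0 / 0
  c1 r0c0: 36 / 3 / 9
  c1 r1c0: 36 / 4 / 9
  c2 r0c0: 36 / 0 / 0
  c2 r1c0: 81 / 5 / 9

PE[1][0].acc = 81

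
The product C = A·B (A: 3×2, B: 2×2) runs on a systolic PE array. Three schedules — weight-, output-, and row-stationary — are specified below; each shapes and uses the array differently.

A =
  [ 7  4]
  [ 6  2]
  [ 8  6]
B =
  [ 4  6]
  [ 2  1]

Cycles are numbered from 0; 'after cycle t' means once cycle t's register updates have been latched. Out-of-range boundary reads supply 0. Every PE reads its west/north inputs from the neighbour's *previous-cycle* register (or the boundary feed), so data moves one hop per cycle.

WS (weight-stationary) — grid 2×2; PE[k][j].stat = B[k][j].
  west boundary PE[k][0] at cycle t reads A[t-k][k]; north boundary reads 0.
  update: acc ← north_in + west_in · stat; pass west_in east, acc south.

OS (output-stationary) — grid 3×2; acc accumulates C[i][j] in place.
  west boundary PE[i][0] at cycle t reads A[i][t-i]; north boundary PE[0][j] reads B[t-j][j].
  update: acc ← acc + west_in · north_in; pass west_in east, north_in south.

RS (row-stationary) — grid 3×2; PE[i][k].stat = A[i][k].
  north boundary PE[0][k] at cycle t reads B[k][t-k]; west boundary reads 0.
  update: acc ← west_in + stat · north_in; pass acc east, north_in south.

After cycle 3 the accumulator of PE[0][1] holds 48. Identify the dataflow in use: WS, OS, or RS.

WS (2×2 grid), PE[0][1]:
  t=0 PE[0][1]: acc=0 h=0 v=0
  t=1 PE[0][1]: acc=42 h=7 v=42
  t=2 PE[0][1]: acc=36 h=6 v=36
  t=3 PE[0][1]: acc=48 h=8 v=48
OS (3×2 grid), PE[0][1]:
  t=0 PE[0][1]: acc=0 h=0 v=0
  t=1 PE[0][1]: acc=42 h=7 v=6
  t=2 PE[0][1]: acc=46 h=4 v=1
  t=3 PE[0][1]: acc=46 h=0 v=0
RS (3×2 grid), PE[0][1]:
  t=0 PE[0][1]: acc=0 h=0 v=0
  t=1 PE[0][1]: acc=36 h=36 v=2
  t=2 PE[0][1]: acc=46 h=46 v=1
  t=3 PE[0][1]: acc=0 h=0 v=0

dataflow = WS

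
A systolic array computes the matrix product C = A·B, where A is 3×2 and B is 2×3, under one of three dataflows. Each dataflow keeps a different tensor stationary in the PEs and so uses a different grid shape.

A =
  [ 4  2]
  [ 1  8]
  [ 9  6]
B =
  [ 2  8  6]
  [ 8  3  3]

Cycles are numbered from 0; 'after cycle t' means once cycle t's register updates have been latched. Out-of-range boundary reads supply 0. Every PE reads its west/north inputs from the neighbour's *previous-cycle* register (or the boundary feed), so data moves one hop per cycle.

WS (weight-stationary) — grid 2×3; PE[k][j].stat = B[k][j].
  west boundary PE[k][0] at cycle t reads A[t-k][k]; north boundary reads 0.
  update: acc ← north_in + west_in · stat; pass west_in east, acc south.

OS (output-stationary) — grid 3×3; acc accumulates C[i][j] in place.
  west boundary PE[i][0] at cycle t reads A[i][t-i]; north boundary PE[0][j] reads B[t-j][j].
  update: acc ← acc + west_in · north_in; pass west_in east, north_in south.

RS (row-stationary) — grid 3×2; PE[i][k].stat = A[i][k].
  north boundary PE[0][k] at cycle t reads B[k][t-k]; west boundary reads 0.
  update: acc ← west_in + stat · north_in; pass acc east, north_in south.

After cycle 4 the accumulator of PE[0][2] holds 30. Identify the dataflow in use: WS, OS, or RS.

dataflow = OS

— WS: 2×3; PE[0][2] trace:
  c0 r0c2: 0 / 0 / 0
  c1 r0c2: 0 / 0 / 0
  c2 r0c2: 24 / 4 / 24
  c3 r0c2: 6 / 1 / 6
  c4 r0c2: 54 / 9 / 54
— OS: 3×3; PE[0][2] trace:
  c0 r0c2: 0 / 0 / 0
  c1 r0c2: 0 / 0 / 0
  c2 r0c2: 24 / 4 / 6
  c3 r0c2: 30 / 2 / 3
  c4 r0c2: 30 / 0 / 0
RS: PE[0][2] is outside its 3×2 grid.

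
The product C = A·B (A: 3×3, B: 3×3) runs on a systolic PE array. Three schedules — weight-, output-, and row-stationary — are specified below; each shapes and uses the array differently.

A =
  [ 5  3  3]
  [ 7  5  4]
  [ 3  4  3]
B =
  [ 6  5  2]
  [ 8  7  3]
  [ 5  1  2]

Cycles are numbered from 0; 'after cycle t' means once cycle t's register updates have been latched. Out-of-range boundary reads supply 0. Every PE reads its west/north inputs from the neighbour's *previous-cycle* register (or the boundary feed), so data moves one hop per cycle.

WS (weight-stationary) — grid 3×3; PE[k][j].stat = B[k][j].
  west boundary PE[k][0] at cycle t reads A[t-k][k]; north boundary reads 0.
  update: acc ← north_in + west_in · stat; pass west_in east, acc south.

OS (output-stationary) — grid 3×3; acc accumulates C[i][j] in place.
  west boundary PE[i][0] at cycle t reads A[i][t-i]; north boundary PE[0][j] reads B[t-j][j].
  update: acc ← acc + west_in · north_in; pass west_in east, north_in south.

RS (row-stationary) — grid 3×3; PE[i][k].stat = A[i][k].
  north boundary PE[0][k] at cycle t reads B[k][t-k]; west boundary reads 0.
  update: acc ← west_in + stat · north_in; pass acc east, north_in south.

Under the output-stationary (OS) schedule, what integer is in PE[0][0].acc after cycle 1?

PE[0][0].acc = 54

Tracing OS — 3×3 array, target PE[0][0]:
  after 0 — PE[0][0] acc=30, pass-E 5, pass-S 6
  after 1 — PE[0][0] acc=54, pass-E 3, pass-S 8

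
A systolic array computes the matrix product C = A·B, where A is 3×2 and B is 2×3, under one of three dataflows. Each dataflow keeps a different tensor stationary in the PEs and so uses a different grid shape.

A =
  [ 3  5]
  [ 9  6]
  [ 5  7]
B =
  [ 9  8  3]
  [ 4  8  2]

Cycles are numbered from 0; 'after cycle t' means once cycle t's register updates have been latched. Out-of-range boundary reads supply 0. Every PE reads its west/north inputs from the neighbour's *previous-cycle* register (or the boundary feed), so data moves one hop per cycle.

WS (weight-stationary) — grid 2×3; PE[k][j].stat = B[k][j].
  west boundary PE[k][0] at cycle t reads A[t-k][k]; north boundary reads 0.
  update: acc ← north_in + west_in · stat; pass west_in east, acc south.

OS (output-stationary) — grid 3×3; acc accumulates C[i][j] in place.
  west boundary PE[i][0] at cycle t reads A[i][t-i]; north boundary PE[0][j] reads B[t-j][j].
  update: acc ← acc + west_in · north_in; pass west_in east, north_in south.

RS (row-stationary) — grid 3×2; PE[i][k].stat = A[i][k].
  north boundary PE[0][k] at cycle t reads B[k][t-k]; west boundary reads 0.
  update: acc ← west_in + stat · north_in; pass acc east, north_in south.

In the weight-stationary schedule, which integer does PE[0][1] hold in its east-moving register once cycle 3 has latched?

register = 5

WS on a 2×3 grid — tracing PE[0][1] and its feeders:
  c0 r0c0: 27 / 3 / 27
  c0 r0c1: 0 / 0 / 0
  c1 r0c0: 81 / 9 / 81
  c1 r0c1: 24 / 3 / 24
  c2 r0c0: 45 / 5 / 45
  c2 r0c1: 72 / 9 / 72
  c3 r0c0: 0 / 0 / 0
  c3 r0c1: 40 / 5 / 40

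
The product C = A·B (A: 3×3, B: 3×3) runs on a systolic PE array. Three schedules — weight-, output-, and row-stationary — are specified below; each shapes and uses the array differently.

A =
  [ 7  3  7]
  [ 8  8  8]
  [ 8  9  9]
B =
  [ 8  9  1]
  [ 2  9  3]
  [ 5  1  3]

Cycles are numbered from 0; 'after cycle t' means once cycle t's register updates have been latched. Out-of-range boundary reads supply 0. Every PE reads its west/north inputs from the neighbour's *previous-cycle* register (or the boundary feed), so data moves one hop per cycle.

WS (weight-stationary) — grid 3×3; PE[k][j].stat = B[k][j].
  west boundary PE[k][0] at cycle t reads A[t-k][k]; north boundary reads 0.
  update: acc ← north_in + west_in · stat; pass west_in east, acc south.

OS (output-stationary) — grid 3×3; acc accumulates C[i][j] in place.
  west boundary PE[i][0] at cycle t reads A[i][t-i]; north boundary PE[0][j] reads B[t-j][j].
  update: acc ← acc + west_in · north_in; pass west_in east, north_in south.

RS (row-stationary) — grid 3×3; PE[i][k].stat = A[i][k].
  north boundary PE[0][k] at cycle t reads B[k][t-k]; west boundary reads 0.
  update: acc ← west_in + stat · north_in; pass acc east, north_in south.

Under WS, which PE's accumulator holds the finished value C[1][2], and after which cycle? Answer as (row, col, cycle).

(row, col, cycle) = (2, 2, 5)

WS: C[1][2] accumulates in PE[2][2]:
  c0 r2c2: 0 / 0 / 0
  c1 r2c2: 0 / 0 / 0
  c2 r2c2: 0 / 0 / 0
  c3 r2c2: 0 / 0 / 0
  c4 r2c2: 37 / 7 / 37
  c5 r2c2: 56 / 8 / 56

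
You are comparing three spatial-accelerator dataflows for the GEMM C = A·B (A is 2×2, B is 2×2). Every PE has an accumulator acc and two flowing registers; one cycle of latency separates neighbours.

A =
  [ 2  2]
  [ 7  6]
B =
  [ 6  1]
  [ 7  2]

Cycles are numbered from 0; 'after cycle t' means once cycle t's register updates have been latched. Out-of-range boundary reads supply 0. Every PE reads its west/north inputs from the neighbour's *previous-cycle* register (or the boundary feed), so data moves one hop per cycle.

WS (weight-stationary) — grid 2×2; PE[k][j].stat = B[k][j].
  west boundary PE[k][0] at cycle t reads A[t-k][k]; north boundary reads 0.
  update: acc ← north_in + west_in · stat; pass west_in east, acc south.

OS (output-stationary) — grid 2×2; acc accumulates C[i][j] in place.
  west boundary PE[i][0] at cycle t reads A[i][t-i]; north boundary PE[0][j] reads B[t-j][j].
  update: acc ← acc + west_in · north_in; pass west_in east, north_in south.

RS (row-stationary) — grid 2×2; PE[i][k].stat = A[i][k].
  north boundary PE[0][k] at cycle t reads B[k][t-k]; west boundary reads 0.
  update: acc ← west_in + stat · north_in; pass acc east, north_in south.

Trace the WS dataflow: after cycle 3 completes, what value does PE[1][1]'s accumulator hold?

PE[1][1].acc = 19

WS (2×2). Following PE[1][1] plus its west/north inputs:
  t=0 PE[0][1]: acc=0 h=0 v=0
  t=0 PE[1][0]: acc=0 h=0 v=0
  t=0 PE[1][1]: acc=0 h=0 v=0
  t=1 PE[0][1]: acc=2 h=2 v=2
  t=1 PE[1][0]: acc=26 h=2 v=26
  t=1 PE[1][1]: acc=0 h=0 v=0
  t=2 PE[0][1]: acc=7 h=7 v=7
  t=2 PE[1][0]: acc=84 h=6 v=84
  t=2 PE[1][1]: acc=6 h=2 v=6
  t=3 PE[0][1]: acc=0 h=0 v=0
  t=3 PE[1][0]: acc=0 h=0 v=0
  t=3 PE[1][1]: acc=19 h=6 v=19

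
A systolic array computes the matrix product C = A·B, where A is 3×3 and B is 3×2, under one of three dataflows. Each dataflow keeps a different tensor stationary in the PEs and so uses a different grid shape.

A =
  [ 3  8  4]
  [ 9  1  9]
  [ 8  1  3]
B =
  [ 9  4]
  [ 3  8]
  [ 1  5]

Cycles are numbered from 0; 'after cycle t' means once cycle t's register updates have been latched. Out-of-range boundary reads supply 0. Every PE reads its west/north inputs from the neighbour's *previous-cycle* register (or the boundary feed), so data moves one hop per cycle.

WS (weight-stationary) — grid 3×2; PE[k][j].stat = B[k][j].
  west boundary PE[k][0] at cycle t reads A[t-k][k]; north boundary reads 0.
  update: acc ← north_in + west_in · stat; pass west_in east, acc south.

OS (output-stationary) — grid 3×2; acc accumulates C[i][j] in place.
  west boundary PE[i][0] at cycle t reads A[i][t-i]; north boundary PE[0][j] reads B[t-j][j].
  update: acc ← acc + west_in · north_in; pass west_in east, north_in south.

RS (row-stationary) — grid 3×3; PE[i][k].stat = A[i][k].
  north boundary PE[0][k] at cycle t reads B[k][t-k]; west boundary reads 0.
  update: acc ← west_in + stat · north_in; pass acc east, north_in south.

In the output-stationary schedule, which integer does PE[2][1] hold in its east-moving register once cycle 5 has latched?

register = 3

Tracing OS — 3×2 array, target PE[2][1]:
  @0  [1,1]  acc 0  |  →0  ↓0
  @0  [2,0]  acc 0  |  →0  ↓0
  @0  [2,1]  acc 0  |  →0  ↓0
  @1  [1,1]  acc 0  |  →0  ↓0
  @1  [2,0]  acc 0  |  →0  ↓0
  @1  [2,1]  acc 0  |  →0  ↓0
  @2  [1,1]  acc 36  |  →9  ↓4
  @2  [2,0]  acc 72  |  →8  ↓9
  @2  [2,1]  acc 0  |  →0  ↓0
  @3  [1,1]  acc 44  |  →1  ↓8
  @3  [2,0]  acc 75  |  →1  ↓3
  @3  [2,1]  acc 32  |  →8  ↓4
  @4  [1,1]  acc 89  |  →9  ↓5
  @4  [2,0]  acc 78  |  →3  ↓1
  @4  [2,1]  acc 40  |  →1  ↓8
  @5  [1,1]  acc 89  |  →0  ↓0
  @5  [2,0]  acc 78  |  →0  ↓0
  @5  [2,1]  acc 55  |  →3  ↓5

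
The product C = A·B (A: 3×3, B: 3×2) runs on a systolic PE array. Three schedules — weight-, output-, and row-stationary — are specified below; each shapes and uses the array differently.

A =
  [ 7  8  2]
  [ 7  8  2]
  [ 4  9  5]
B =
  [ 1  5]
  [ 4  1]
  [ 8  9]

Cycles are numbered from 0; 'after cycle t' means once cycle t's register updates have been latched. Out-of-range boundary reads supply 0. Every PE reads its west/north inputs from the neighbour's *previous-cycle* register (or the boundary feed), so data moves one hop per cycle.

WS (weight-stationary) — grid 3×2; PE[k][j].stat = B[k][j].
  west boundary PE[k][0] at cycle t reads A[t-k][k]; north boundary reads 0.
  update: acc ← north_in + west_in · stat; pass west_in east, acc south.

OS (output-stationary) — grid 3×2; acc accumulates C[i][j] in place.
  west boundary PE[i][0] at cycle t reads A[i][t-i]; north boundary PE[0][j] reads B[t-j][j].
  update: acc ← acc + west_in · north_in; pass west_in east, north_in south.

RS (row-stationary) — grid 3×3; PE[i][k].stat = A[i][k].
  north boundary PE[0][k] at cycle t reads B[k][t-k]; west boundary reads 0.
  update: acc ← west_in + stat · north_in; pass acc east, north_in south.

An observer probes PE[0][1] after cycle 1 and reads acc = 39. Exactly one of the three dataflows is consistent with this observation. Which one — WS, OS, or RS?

— WS: 3×2; PE[0][1] trace:
  @0  [0,1]  acc 0  |  →0  ↓0
  @1  [0,1]  acc 35  |  →7  ↓35
— OS: 3×2; PE[0][1] trace:
  @0  [0,1]  acc 0  |  →0  ↓0
  @1  [0,1]  acc 35  |  →7  ↓5
— RS: 3×3; PE[0][1] trace:
  @0  [0,1]  acc 0  |  →0  ↓0
  @1  [0,1]  acc 39  |  →39  ↓4

dataflow = RS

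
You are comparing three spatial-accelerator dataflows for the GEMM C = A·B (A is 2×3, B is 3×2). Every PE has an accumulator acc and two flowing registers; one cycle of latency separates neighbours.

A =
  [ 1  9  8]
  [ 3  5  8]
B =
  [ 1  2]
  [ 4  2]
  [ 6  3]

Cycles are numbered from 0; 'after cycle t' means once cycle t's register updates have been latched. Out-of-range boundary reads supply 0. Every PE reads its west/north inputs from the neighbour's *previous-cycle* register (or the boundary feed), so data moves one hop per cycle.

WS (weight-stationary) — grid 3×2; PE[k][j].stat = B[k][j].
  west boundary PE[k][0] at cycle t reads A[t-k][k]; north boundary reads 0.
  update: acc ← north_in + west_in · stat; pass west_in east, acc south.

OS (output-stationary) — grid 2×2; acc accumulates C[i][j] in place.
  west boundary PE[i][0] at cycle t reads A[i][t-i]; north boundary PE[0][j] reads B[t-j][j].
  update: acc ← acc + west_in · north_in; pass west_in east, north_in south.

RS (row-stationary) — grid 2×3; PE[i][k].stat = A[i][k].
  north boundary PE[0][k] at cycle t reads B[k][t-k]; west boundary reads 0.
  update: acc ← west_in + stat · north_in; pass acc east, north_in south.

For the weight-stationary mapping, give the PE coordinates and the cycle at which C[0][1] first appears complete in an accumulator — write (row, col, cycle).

(row, col, cycle) = (2, 1, 3)

WS: C[0][1] accumulates in PE[2][1]:
  cycle 0: PE[2][1] → acc 0, east 0, south 0
  cycle 1: PE[2][1] → acc 0, east 0, south 0
  cycle 2: PE[2][1] → acc 0, east 0, south 0
  cycle 3: PE[2][1] → acc 44, east 8, south 44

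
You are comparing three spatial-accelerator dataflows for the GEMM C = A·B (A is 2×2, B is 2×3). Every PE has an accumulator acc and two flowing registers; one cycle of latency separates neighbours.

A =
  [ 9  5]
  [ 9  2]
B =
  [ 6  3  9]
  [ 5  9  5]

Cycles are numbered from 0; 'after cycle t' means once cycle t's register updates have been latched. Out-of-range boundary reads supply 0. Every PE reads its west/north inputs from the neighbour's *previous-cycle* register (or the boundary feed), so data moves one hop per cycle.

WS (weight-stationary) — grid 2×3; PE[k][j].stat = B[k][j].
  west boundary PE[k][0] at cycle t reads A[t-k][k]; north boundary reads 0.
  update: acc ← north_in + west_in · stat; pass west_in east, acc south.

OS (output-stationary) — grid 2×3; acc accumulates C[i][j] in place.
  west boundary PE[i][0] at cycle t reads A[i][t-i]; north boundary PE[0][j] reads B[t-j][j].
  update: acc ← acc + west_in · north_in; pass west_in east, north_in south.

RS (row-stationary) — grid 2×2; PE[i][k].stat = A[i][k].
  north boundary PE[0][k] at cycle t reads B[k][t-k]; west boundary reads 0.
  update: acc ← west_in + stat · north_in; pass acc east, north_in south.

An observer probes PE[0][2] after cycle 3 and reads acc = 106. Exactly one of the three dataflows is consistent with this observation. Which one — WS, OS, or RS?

— WS: 2×3; PE[0][2] trace:
  @0  [0,2]  acc 0  |  →0  ↓0
  @1  [0,2]  acc 0  |  →0  ↓0
  @2  [0,2]  acc 81  |  →9  ↓81
  @3  [0,2]  acc 81  |  →9  ↓81
— OS: 2×3; PE[0][2] trace:
  @0  [0,2]  acc 0  |  →0  ↓0
  @1  [0,2]  acc 0  |  →0  ↓0
  @2  [0,2]  acc 81  |  →9  ↓9
  @3  [0,2]  acc 106  |  →5  ↓5
— RS: 2×2 array has no PE[0][2].

dataflow = OS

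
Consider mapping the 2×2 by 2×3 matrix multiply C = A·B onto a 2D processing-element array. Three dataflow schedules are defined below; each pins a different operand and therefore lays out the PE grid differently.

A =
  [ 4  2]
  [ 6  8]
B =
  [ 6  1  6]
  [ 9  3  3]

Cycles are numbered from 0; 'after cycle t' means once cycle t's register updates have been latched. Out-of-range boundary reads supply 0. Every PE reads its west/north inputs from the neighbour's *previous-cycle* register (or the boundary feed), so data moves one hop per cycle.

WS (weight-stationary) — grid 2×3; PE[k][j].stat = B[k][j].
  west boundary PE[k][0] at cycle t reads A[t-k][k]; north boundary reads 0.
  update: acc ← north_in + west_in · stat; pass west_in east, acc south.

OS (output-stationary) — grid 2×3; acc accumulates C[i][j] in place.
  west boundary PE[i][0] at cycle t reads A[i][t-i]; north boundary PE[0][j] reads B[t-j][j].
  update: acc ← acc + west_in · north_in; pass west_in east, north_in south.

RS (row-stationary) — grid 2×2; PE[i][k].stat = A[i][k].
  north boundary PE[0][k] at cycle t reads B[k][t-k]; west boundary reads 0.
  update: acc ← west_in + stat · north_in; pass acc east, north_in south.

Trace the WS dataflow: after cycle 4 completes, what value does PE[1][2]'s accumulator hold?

Tracing WS — 2×3 array, target PE[1][2]:
  after 0 — PE[0][2] acc=0, pass-E 0, pass-S 0
  after 0 — PE[1][1] acc=0, pass-E 0, pass-S 0
  after 0 — PE[1][2] acc=0, pass-E 0, pass-S 0
  after 1 — PE[0][2] acc=0, pass-E 0, pass-S 0
  after 1 — PE[1][1] acc=0, pass-E 0, pass-S 0
  after 1 — PE[1][2] acc=0, pass-E 0, pass-S 0
  after 2 — PE[0][2] acc=24, pass-E 4, pass-S 24
  after 2 — PE[1][1] acc=10, pass-E 2, pass-S 10
  after 2 — PE[1][2] acc=0, pass-E 0, pass-S 0
  after 3 — PE[0][2] acc=36, pass-E 6, pass-S 36
  after 3 — PE[1][1] acc=30, pass-E 8, pass-S 30
  after 3 — PE[1][2] acc=30, pass-E 2, pass-S 30
  after 4 — PE[0][2] acc=0, pass-E 0, pass-S 0
  after 4 — PE[1][1] acc=0, pass-E 0, pass-S 0
  after 4 — PE[1][2] acc=60, pass-E 8, pass-S 60

PE[1][2].acc = 60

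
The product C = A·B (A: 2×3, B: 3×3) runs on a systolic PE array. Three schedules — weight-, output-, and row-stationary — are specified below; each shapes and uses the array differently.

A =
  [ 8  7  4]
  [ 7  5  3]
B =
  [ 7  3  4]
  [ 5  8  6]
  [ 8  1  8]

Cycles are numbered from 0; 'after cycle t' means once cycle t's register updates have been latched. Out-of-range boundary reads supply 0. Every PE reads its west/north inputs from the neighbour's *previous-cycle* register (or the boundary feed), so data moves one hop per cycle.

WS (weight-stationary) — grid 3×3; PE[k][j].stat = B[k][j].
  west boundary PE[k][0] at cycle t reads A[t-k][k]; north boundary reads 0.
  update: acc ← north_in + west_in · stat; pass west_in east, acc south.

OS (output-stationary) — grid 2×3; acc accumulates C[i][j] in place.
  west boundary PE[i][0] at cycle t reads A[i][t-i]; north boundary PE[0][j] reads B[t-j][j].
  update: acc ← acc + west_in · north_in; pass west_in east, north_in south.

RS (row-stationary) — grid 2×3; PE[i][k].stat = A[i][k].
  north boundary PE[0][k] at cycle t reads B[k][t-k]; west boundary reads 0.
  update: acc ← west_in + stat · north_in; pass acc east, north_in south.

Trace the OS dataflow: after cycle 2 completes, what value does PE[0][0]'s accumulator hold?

PE[0][0].acc = 123

OS on a 2×3 grid — tracing PE[0][0] and its feeders:
  t=0 PE[0][0]: acc=56 h=8 v=7
  t=1 PE[0][0]: acc=91 h=7 v=5
  t=2 PE[0][0]: acc=123 h=4 v=8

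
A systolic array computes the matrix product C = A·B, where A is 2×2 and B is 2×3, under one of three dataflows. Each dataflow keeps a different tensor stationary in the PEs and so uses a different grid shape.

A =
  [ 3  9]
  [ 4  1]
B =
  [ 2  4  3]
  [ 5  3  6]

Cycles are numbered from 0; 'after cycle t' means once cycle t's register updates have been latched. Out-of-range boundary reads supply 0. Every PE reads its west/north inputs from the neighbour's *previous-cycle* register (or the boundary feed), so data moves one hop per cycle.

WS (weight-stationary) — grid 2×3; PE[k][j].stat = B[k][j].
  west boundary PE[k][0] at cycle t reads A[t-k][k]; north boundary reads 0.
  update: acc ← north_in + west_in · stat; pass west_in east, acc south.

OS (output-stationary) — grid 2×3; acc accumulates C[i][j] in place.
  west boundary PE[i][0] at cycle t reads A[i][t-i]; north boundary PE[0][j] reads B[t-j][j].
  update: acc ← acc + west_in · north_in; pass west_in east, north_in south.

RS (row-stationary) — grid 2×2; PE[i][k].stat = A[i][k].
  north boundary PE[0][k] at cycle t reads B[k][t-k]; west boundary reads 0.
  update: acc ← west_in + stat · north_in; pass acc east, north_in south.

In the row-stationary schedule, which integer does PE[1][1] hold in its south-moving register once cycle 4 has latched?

RS 2×2: PE[1][1] cycle-by-cycle (with neighbour feeds):
  @0  [0,1]  acc 0  |  →0  ↓0
  @0  [1,0]  acc 0  |  →0  ↓0
  @0  [1,1]  acc 0  |  →0  ↓0
  @1  [0,1]  acc 51  |  →51  ↓5
  @1  [1,0]  acc 8  |  →8  ↓2
  @1  [1,1]  acc 0  |  →0  ↓0
  @2  [0,1]  acc 39  |  →39  ↓3
  @2  [1,0]  acc 16  |  →16  ↓4
  @2  [1,1]  acc 13  |  →13  ↓5
  @3  [0,1]  acc 63  |  →63  ↓6
  @3  [1,0]  acc 12  |  →12  ↓3
  @3  [1,1]  acc 19  |  →19  ↓3
  @4  [0,1]  acc 0  |  →0  ↓0
  @4  [1,0]  acc 0  |  →0  ↓0
  @4  [1,1]  acc 18  |  →18  ↓6

register = 6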